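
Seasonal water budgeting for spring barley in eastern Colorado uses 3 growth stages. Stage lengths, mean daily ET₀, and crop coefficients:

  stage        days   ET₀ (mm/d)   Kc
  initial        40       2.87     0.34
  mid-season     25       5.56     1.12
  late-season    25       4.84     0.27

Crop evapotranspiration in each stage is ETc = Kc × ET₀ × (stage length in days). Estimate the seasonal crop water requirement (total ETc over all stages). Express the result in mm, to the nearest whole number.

initial: 0.34 × 2.87 × 40 = 39.03 mm
mid-season: 1.12 × 5.56 × 25 = 155.68 mm
late-season: 0.27 × 4.84 × 25 = 32.67 mm
Seasonal total = 227.38 mm

227 mm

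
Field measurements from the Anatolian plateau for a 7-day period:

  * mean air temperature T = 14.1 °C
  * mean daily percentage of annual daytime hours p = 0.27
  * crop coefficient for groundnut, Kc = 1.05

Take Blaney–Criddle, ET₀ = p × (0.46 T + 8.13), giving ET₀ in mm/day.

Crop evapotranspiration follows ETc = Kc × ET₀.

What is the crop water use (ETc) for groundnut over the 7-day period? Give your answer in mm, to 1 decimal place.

ET₀ = 0.27 × (0.46 × 14.1 + 8.13) = 0.27 × 14.616 = 3.9463 mm/d
ETc = Kc × ET₀ = 1.05 × 3.9463 = 4.1436 mm/d
Over 7 days: 4.1436 × 7 = 29.005 mm

29.0 mm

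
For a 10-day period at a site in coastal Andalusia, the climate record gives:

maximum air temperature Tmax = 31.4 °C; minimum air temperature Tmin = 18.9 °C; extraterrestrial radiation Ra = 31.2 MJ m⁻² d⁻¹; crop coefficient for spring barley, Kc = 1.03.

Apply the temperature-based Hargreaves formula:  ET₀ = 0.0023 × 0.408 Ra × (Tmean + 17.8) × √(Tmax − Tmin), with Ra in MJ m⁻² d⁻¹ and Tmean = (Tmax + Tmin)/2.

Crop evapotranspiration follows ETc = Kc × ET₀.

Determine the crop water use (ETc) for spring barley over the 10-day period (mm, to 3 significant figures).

45.8 mm

Tmean = (31.4 + 18.9)/2 = 25.15 °C
0.408 Ra = 0.408 × 31.2 = 12.7296 mm/d equivalent
ET₀ = 0.0023 × 12.7296 × (25.15 + 17.8) × √12.5 = 0.0023 × 12.7296 × 42.95 × 3.5355 = 4.4459 mm/d
ETc = Kc × ET₀ = 1.03 × 4.4459 = 4.5793 mm/d
Over 10 days: 4.5793 × 10 = 45.793 mm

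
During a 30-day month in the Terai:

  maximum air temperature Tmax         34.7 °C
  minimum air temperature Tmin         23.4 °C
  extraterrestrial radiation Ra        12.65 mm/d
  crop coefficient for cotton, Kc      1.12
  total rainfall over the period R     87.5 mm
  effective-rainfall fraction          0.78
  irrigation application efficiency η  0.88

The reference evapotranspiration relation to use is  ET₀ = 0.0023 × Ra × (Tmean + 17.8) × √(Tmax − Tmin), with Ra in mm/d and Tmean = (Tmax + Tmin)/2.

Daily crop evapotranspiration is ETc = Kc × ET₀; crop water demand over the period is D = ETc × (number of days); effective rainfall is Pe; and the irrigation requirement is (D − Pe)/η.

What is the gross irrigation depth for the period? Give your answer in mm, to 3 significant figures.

97.4 mm

Tmean = (34.7 + 23.4)/2 = 29.05 °C
ET₀ = 0.0023 × 12.65 × (29.05 + 17.8) × √11.3 = 0.0023 × 12.65 × 46.85 × 3.3615 = 4.5821 mm/d
ETc = Kc × ET₀ = 1.12 × 4.5821 = 5.1320 mm/d
Crop demand D = ETc × 30 d = 5.1320 × 30 = 153.960 mm
Pe = 0.78 × 87.5 = 68.250 mm
D − Pe = 153.960 − 68.250 = 85.710 mm
Gross irrigation = 85.710 / 0.88 = 97.398 mm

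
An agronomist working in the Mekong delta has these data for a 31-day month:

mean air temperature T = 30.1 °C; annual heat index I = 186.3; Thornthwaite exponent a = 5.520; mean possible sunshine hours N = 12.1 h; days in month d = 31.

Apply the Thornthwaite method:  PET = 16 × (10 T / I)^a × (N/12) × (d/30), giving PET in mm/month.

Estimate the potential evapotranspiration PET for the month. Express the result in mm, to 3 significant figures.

10T/I = 10 × 30.1 / 186.3 = 1.6157
(10T/I)^a = 1.6157^5.520 = 14.1303
Uncorrected PET = 16 × 14.1303 = 226.085 mm
Correction = (N/12)(d/30) = (12.1/12)(31/30) = 1.0419
PET = 226.085 × 1.0419 = 235.558 mm/month

236 mm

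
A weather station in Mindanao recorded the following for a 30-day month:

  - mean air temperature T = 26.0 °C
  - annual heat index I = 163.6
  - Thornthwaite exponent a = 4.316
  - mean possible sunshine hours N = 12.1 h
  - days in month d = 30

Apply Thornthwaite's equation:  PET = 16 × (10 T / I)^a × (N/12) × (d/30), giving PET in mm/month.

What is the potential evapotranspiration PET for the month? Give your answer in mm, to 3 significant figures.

119 mm

10T/I = 10 × 26.0 / 163.6 = 1.5892
(10T/I)^a = 1.5892^4.316 = 7.3839
Uncorrected PET = 16 × 7.3839 = 118.142 mm
Correction = (N/12)(d/30) = (12.1/12)(30/30) = 1.0083
PET = 118.142 × 1.0083 = 119.123 mm/month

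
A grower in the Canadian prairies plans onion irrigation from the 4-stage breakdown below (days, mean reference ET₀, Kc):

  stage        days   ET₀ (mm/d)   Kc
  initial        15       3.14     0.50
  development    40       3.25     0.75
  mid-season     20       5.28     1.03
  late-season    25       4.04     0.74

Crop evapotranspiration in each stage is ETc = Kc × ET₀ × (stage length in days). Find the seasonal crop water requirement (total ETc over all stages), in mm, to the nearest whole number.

initial: 0.50 × 3.14 × 15 = 23.55 mm
development: 0.75 × 3.25 × 40 = 97.50 mm
mid-season: 1.03 × 5.28 × 20 = 108.77 mm
late-season: 0.74 × 4.04 × 25 = 74.74 mm
Seasonal total = 304.56 mm

305 mm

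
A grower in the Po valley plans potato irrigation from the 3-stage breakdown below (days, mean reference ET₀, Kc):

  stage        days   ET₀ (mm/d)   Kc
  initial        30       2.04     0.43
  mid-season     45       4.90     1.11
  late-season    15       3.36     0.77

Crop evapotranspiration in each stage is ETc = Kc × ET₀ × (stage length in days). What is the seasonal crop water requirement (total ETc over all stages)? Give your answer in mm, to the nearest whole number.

310 mm

initial: 0.43 × 2.04 × 30 = 26.32 mm
mid-season: 1.11 × 4.90 × 45 = 244.76 mm
late-season: 0.77 × 3.36 × 15 = 38.81 mm
Seasonal total = 309.89 mm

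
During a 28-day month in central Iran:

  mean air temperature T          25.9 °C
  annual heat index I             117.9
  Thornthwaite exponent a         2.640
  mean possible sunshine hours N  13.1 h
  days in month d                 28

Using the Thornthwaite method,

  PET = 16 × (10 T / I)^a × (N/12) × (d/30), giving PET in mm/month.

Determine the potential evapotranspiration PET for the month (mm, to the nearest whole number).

130 mm

10T/I = 10 × 25.9 / 117.9 = 2.1968
(10T/I)^a = 2.1968^2.640 = 7.9860
Uncorrected PET = 16 × 7.9860 = 127.776 mm
Correction = (N/12)(d/30) = (13.1/12)(28/30) = 1.0189
PET = 127.776 × 1.0189 = 130.191 mm/month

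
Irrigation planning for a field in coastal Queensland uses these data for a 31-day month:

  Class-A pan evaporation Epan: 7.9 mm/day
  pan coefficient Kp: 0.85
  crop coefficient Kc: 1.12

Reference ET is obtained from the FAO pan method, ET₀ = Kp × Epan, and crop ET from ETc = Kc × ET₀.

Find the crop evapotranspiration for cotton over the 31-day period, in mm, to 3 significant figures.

ET₀ = 0.85 × 7.9 = 6.7150 mm/d
ETc = Kc × ET₀ = 1.12 × 6.7150 = 7.5208 mm/d
Over 31 days: 7.5208 × 31 = 233.145 mm

233 mm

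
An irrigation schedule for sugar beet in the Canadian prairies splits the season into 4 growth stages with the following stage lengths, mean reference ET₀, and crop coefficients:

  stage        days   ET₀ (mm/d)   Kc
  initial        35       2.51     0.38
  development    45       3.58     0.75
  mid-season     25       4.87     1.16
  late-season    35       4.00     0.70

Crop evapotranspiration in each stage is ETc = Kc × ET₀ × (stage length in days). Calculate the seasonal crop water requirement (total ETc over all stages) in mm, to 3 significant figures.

393 mm

initial: 0.38 × 2.51 × 35 = 33.38 mm
development: 0.75 × 3.58 × 45 = 120.83 mm
mid-season: 1.16 × 4.87 × 25 = 141.23 mm
late-season: 0.70 × 4.00 × 35 = 98.00 mm
Seasonal total = 393.44 mm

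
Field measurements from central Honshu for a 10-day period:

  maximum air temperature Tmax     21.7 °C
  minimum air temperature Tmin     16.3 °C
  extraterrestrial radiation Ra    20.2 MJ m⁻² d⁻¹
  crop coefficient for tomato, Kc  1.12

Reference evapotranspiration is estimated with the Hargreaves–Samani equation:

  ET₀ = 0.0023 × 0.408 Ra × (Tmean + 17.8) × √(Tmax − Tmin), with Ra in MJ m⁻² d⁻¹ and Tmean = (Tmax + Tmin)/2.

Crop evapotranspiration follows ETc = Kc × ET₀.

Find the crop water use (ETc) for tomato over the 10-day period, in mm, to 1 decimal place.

18.2 mm

Tmean = (21.7 + 16.3)/2 = 19.00 °C
0.408 Ra = 0.408 × 20.2 = 8.2416 mm/d equivalent
ET₀ = 0.0023 × 8.2416 × (19.00 + 17.8) × √5.4 = 0.0023 × 8.2416 × 36.80 × 2.3238 = 1.6210 mm/d
ETc = Kc × ET₀ = 1.12 × 1.6210 = 1.8155 mm/d
Over 10 days: 1.8155 × 10 = 18.155 mm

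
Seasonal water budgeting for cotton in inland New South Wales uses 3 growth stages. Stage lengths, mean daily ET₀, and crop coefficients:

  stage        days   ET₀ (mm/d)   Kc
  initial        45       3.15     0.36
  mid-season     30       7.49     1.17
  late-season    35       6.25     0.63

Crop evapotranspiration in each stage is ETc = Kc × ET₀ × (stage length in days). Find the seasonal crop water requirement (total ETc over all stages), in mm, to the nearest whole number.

initial: 0.36 × 3.15 × 45 = 51.03 mm
mid-season: 1.17 × 7.49 × 30 = 262.90 mm
late-season: 0.63 × 6.25 × 35 = 137.81 mm
Seasonal total = 451.74 mm

452 mm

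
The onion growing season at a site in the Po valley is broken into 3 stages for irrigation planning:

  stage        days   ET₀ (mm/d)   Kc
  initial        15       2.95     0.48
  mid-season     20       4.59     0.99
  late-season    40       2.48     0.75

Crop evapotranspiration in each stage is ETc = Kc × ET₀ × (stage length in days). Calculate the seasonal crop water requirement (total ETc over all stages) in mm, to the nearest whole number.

187 mm

initial: 0.48 × 2.95 × 15 = 21.24 mm
mid-season: 0.99 × 4.59 × 20 = 90.88 mm
late-season: 0.75 × 2.48 × 40 = 74.40 mm
Seasonal total = 186.52 mm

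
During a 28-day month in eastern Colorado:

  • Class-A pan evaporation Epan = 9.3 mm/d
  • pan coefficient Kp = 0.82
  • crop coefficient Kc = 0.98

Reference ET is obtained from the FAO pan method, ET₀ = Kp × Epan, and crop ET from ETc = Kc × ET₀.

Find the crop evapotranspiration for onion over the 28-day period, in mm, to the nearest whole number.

209 mm

ET₀ = 0.82 × 9.3 = 7.6260 mm/d
ETc = Kc × ET₀ = 0.98 × 7.6260 = 7.4735 mm/d
Over 28 days: 7.4735 × 28 = 209.258 mm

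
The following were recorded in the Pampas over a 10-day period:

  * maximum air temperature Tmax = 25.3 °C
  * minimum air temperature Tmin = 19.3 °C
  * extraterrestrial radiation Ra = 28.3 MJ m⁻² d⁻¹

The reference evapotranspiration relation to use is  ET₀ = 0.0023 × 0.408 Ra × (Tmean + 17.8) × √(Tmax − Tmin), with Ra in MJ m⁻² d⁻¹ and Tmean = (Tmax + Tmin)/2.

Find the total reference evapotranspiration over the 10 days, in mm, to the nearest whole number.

26 mm

Tmean = (25.3 + 19.3)/2 = 22.30 °C
0.408 Ra = 0.408 × 28.3 = 11.5464 mm/d equivalent
ET₀ = 0.0023 × 11.5464 × (22.30 + 17.8) × √6.0 = 0.0023 × 11.5464 × 40.10 × 2.4495 = 2.6085 mm/d
Over 10 days: 2.6085 × 10 = 26.085 mm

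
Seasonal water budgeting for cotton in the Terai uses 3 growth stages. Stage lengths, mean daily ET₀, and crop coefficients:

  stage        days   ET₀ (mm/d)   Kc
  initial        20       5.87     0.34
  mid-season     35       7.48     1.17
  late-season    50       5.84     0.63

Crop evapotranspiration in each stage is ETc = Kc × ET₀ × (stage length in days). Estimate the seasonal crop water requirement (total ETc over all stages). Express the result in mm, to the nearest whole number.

initial: 0.34 × 5.87 × 20 = 39.92 mm
mid-season: 1.17 × 7.48 × 35 = 306.31 mm
late-season: 0.63 × 5.84 × 50 = 183.96 mm
Seasonal total = 530.19 mm

530 mm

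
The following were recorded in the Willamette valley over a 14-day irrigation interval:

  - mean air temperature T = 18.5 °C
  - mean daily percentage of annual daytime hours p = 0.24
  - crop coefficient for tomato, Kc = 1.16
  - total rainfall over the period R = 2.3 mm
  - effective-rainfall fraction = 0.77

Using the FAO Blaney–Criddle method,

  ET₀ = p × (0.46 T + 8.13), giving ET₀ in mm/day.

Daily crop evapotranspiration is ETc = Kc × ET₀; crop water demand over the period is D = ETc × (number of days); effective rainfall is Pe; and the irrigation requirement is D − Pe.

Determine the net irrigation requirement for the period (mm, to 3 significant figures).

63.1 mm

ET₀ = 0.24 × (0.46 × 18.5 + 8.13) = 0.24 × 16.640 = 3.9936 mm/d
ETc = Kc × ET₀ = 1.16 × 3.9936 = 4.6326 mm/d
Crop demand D = ETc × 14 d = 4.6326 × 14 = 64.856 mm
Pe = 0.77 × 2.3 = 1.771 mm
D − Pe = 64.856 − 1.771 = 63.085 mm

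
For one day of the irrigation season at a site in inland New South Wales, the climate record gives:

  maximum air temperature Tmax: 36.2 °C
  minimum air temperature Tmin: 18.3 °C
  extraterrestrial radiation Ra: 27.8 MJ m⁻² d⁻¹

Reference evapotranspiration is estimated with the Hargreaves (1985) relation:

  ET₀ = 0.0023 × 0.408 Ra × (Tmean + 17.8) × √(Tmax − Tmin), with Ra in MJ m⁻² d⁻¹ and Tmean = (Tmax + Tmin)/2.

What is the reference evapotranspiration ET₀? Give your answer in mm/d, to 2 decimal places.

4.97 mm/d

Tmean = (36.2 + 18.3)/2 = 27.25 °C
0.408 Ra = 0.408 × 27.8 = 11.3424 mm/d equivalent
ET₀ = 0.0023 × 11.3424 × (27.25 + 17.8) × √17.9 = 0.0023 × 11.3424 × 45.05 × 4.2308 = 4.9722 mm/d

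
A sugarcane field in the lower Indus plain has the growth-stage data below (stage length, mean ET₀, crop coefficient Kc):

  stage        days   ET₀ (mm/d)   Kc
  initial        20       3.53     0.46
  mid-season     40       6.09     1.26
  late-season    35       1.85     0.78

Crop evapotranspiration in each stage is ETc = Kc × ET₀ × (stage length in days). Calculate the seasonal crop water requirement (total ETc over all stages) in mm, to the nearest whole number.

390 mm

initial: 0.46 × 3.53 × 20 = 32.48 mm
mid-season: 1.26 × 6.09 × 40 = 306.94 mm
late-season: 0.78 × 1.85 × 35 = 50.51 mm
Seasonal total = 389.93 mm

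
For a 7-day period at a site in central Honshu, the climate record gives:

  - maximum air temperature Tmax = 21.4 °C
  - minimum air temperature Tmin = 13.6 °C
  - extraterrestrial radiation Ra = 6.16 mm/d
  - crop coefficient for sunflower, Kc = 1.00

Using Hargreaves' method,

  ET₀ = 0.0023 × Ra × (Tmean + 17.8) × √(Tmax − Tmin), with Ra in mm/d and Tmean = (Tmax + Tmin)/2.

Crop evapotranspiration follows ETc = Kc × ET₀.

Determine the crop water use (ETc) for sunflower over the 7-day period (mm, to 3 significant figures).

Tmean = (21.4 + 13.6)/2 = 17.50 °C
ET₀ = 0.0023 × 6.16 × (17.50 + 17.8) × √7.8 = 0.0023 × 6.16 × 35.30 × 2.7928 = 1.3968 mm/d
ETc = Kc × ET₀ = 1.00 × 1.3968 = 1.3968 mm/d
Over 7 days: 1.3968 × 7 = 9.778 mm

9.78 mm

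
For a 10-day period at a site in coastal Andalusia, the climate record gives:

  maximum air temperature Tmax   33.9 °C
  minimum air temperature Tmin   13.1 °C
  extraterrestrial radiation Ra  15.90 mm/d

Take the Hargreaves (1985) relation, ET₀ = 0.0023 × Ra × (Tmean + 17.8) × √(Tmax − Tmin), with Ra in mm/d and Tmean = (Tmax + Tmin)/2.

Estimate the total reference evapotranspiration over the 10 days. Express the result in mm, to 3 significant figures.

68.9 mm

Tmean = (33.9 + 13.1)/2 = 23.50 °C
ET₀ = 0.0023 × 15.90 × (23.50 + 17.8) × √20.8 = 0.0023 × 15.90 × 41.30 × 4.5607 = 6.8882 mm/d
Over 10 days: 6.8882 × 10 = 68.882 mm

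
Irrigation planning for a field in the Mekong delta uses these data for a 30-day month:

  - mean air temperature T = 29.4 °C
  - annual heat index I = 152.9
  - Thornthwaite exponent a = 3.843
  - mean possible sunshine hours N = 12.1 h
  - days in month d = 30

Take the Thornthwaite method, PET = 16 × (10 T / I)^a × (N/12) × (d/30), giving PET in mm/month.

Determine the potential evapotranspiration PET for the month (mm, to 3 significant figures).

199 mm

10T/I = 10 × 29.4 / 152.9 = 1.9228
(10T/I)^a = 1.9228^3.843 = 12.3356
Uncorrected PET = 16 × 12.3356 = 197.370 mm
Correction = (N/12)(d/30) = (12.1/12)(30/30) = 1.0083
PET = 197.370 × 1.0083 = 199.008 mm/month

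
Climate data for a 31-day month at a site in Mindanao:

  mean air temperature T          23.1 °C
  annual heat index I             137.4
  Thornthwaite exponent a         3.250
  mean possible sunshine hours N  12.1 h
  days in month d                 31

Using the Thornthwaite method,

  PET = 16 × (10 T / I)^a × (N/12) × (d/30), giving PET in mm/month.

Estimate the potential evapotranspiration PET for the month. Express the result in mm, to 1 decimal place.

10T/I = 10 × 23.1 / 137.4 = 1.6812
(10T/I)^a = 1.6812^3.250 = 5.4108
Uncorrected PET = 16 × 5.4108 = 86.573 mm
Correction = (N/12)(d/30) = (12.1/12)(31/30) = 1.0419
PET = 86.573 × 1.0419 = 90.200 mm/month

90.2 mm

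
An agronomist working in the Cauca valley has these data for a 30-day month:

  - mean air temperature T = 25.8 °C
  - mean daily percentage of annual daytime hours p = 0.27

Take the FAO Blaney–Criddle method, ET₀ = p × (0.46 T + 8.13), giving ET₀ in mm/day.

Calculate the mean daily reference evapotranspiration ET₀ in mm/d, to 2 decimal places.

5.40 mm/d

ET₀ = 0.27 × (0.46 × 25.8 + 8.13) = 0.27 × 19.998 = 5.3995 mm/d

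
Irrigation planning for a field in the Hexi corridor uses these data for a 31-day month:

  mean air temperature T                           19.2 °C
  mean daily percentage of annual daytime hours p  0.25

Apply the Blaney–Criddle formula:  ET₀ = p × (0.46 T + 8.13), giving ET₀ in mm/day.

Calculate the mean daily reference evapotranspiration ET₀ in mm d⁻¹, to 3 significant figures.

ET₀ = 0.25 × (0.46 × 19.2 + 8.13) = 0.25 × 16.962 = 4.2405 mm/d

4.24 mm d⁻¹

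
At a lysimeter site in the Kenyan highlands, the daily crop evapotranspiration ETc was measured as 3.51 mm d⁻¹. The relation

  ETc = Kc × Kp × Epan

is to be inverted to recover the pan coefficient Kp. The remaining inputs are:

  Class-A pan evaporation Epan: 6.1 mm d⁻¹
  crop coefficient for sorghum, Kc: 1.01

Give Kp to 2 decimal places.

ETc = Kc × Kp × Epan  ⇒  Kp = ETc / (Kc × Epan)
Kp = 3.51 / (1.01 × 6.1) = 3.51 / 6.161 = 0.5697

0.57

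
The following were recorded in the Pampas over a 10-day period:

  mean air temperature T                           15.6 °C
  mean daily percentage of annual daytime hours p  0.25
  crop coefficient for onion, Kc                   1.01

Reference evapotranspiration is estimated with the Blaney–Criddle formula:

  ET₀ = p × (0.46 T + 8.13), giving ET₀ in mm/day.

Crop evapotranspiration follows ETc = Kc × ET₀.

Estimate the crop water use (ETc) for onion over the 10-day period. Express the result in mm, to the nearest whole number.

ET₀ = 0.25 × (0.46 × 15.6 + 8.13) = 0.25 × 15.306 = 3.8265 mm/d
ETc = Kc × ET₀ = 1.01 × 3.8265 = 3.8648 mm/d
Over 10 days: 3.8648 × 10 = 38.648 mm

39 mm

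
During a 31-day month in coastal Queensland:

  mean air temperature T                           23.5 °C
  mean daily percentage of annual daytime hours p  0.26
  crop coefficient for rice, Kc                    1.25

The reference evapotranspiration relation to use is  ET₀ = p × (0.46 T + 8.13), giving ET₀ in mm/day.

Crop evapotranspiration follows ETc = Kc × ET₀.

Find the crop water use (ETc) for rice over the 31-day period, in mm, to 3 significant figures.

191 mm

ET₀ = 0.26 × (0.46 × 23.5 + 8.13) = 0.26 × 18.940 = 4.9244 mm/d
ETc = Kc × ET₀ = 1.25 × 4.9244 = 6.1555 mm/d
Over 31 days: 6.1555 × 31 = 190.821 mm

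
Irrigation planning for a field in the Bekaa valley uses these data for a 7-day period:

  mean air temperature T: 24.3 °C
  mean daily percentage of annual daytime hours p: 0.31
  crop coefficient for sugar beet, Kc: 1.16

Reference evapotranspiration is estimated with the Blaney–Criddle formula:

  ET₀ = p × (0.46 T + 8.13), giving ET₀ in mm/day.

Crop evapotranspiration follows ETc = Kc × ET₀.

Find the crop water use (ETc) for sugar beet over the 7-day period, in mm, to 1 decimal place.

48.6 mm

ET₀ = 0.31 × (0.46 × 24.3 + 8.13) = 0.31 × 19.308 = 5.9855 mm/d
ETc = Kc × ET₀ = 1.16 × 5.9855 = 6.9432 mm/d
Over 7 days: 6.9432 × 7 = 48.602 mm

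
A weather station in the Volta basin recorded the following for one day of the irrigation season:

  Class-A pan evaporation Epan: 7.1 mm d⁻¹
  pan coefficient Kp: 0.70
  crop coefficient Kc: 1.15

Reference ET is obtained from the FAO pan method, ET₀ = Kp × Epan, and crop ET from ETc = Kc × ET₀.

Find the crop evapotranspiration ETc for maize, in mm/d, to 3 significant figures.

5.72 mm/d

ET₀ = 0.70 × 7.1 = 4.9700 mm/d
ETc = Kc × ET₀ = 1.15 × 4.9700 = 5.7155 mm/d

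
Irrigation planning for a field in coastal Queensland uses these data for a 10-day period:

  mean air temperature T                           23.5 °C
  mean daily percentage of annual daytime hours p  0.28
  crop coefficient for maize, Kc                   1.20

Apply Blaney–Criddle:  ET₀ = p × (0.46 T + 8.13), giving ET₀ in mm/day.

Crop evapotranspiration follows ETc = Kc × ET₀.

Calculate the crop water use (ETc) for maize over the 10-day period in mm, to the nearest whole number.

64 mm

ET₀ = 0.28 × (0.46 × 23.5 + 8.13) = 0.28 × 18.940 = 5.3032 mm/d
ETc = Kc × ET₀ = 1.20 × 5.3032 = 6.3638 mm/d
Over 10 days: 6.3638 × 10 = 63.638 mm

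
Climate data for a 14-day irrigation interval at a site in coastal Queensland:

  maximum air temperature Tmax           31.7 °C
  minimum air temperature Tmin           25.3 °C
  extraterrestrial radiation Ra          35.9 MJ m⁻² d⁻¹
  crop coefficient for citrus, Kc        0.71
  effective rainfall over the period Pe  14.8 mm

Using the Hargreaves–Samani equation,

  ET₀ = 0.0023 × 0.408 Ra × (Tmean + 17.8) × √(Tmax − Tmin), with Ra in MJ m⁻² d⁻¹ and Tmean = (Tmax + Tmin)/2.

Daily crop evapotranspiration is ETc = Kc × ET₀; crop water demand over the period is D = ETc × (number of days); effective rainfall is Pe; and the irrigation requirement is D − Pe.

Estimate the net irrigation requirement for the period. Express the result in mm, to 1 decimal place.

Tmean = (31.7 + 25.3)/2 = 28.50 °C
0.408 Ra = 0.408 × 35.9 = 14.6472 mm/d equivalent
ET₀ = 0.0023 × 14.6472 × (28.50 + 17.8) × √6.4 = 0.0023 × 14.6472 × 46.30 × 2.5298 = 3.9459 mm/d
ETc = Kc × ET₀ = 0.71 × 3.9459 = 2.8016 mm/d
Crop demand D = ETc × 14 d = 2.8016 × 14 = 39.222 mm
D − Pe = 39.222 − 14.8 = 24.422 mm

24.4 mm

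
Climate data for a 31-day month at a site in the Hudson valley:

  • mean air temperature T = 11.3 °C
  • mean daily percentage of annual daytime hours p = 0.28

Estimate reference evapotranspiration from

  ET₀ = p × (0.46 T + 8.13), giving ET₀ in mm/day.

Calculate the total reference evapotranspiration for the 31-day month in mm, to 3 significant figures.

116 mm

ET₀ = 0.28 × (0.46 × 11.3 + 8.13) = 0.28 × 13.328 = 3.7318 mm/d
Monthly total = 3.7318 × 31 = 115.686 mm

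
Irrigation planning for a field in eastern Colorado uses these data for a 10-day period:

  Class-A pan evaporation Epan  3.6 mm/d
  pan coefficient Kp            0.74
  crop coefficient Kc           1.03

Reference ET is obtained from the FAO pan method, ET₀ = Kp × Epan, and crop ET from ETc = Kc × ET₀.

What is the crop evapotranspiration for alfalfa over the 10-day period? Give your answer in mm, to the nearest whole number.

ET₀ = 0.74 × 3.6 = 2.6640 mm/d
ETc = Kc × ET₀ = 1.03 × 2.6640 = 2.7439 mm/d
Over 10 days: 2.7439 × 10 = 27.439 mm

27 mm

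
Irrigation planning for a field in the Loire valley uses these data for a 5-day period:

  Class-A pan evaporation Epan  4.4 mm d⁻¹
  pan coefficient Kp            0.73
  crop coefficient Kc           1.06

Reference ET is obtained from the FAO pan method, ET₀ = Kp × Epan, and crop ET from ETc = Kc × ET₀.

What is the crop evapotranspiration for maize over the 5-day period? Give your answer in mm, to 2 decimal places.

ET₀ = 0.73 × 4.4 = 3.2120 mm/d
ETc = Kc × ET₀ = 1.06 × 3.2120 = 3.4047 mm/d
Over 5 days: 3.4047 × 5 = 17.024 mm

17.02 mm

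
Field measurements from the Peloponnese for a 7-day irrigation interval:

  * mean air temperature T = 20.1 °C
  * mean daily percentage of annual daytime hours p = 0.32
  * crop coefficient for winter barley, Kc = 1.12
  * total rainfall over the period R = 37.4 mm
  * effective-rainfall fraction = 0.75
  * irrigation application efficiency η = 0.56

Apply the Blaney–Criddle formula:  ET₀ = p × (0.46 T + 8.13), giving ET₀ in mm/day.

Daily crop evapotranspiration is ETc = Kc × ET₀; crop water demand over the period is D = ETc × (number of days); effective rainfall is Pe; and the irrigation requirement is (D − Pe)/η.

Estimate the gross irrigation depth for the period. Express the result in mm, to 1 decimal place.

27.8 mm

ET₀ = 0.32 × (0.46 × 20.1 + 8.13) = 0.32 × 17.376 = 5.5603 mm/d
ETc = Kc × ET₀ = 1.12 × 5.5603 = 6.2275 mm/d
Crop demand D = ETc × 7 d = 6.2275 × 7 = 43.593 mm
Pe = 0.75 × 37.4 = 28.050 mm
D − Pe = 43.593 − 28.050 = 15.543 mm
Gross irrigation = 15.543 / 0.56 = 27.755 mm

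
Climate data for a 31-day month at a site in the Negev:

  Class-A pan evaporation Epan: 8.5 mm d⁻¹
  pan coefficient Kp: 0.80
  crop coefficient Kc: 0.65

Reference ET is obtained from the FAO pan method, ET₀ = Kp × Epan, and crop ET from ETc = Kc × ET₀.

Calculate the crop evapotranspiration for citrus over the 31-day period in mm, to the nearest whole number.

ET₀ = 0.80 × 8.5 = 6.8000 mm/d
ETc = Kc × ET₀ = 0.65 × 6.8000 = 4.4200 mm/d
Over 31 days: 4.4200 × 31 = 137.020 mm

137 mm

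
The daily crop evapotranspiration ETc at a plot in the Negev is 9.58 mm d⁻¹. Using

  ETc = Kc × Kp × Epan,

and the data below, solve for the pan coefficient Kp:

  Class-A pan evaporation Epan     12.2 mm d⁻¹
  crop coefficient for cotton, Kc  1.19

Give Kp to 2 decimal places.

0.66

ETc = Kc × Kp × Epan  ⇒  Kp = ETc / (Kc × Epan)
Kp = 9.58 / (1.19 × 12.2) = 9.58 / 14.518 = 0.6599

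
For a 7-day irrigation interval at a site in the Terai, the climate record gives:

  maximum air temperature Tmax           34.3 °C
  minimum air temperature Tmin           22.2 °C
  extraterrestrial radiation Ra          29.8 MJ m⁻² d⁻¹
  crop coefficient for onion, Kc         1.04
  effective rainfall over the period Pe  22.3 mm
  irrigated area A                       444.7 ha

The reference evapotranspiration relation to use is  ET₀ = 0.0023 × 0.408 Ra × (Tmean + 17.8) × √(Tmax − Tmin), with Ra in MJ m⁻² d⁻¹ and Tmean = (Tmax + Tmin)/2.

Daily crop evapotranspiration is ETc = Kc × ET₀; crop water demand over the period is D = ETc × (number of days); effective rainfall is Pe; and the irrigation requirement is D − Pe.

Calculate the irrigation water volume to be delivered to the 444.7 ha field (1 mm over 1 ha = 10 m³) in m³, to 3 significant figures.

45900 m³

Tmean = (34.3 + 22.2)/2 = 28.25 °C
0.408 Ra = 0.408 × 29.8 = 12.1584 mm/d equivalent
ET₀ = 0.0023 × 12.1584 × (28.25 + 17.8) × √12.1 = 0.0023 × 12.1584 × 46.05 × 3.4785 = 4.4795 mm/d
ETc = Kc × ET₀ = 1.04 × 4.4795 = 4.6587 mm/d
Crop demand D = ETc × 7 d = 4.6587 × 7 = 32.611 mm
D − Pe = 32.611 − 22.3 = 10.311 mm
Volume = 10.311 mm × 444.7 ha × 10 = 45853.0 m³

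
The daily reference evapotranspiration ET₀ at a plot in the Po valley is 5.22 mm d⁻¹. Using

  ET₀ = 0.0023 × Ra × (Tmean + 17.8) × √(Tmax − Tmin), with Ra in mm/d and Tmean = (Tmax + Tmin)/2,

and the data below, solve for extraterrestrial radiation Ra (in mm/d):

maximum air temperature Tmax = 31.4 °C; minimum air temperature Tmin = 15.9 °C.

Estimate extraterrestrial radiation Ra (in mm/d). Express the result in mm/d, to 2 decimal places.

Tmean = 23.65 °C; √ΔT = 3.9370
Ra = ET₀ / [0.0023 × (Tmean+17.8) × √ΔT] = 5.22 / (0.0023 × 41.45 × 3.9370) = 13.908 mm/d

13.91 mm/d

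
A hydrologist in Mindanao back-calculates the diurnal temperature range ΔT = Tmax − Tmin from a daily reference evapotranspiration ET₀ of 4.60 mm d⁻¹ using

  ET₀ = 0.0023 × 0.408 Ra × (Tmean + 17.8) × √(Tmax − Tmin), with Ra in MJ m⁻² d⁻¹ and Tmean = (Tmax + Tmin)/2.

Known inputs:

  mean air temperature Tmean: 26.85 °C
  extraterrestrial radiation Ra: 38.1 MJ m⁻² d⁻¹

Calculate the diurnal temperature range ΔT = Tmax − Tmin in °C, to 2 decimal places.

√ΔT = ET₀ / [0.0023 × 0.408 × Ra × (Tmean+17.8)] = 4.60 / (0.0023 × 15.5448 × 44.65) = 2.8815
ΔT = 2.8815² = 8.303 °C

8.30 °C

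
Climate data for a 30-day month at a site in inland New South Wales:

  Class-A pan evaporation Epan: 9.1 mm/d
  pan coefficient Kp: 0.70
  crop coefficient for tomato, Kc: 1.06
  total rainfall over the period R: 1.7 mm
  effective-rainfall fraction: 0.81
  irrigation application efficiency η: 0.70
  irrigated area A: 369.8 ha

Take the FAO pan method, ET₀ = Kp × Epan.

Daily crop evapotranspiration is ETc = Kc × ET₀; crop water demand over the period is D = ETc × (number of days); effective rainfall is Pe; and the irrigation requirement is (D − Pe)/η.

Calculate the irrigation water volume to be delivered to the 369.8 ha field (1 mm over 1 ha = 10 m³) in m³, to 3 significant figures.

ET₀ = 0.70 × 9.1 = 6.3700 mm/d
ETc = Kc × ET₀ = 1.06 × 6.3700 = 6.7522 mm/d
Crop demand D = ETc × 30 d = 6.7522 × 30 = 202.566 mm
Pe = 0.81 × 1.7 = 1.377 mm
D − Pe = 202.566 − 1.377 = 201.189 mm
Gross irrigation = 201.189 / 0.70 = 287.413 mm
Volume = 287.413 mm × 369.8 ha × 10 = 1062853.3 m³

1060000 m³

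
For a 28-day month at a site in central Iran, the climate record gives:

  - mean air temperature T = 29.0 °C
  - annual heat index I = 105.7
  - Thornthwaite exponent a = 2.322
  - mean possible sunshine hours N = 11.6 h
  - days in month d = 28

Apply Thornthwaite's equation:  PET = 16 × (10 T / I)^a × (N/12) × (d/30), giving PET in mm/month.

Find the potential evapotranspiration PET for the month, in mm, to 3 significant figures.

150 mm

10T/I = 10 × 29.0 / 105.7 = 2.7436
(10T/I)^a = 2.7436^2.322 = 10.4179
Uncorrected PET = 16 × 10.4179 = 166.686 mm
Correction = (N/12)(d/30) = (11.6/12)(28/30) = 0.9022
PET = 166.686 × 0.9022 = 150.384 mm/month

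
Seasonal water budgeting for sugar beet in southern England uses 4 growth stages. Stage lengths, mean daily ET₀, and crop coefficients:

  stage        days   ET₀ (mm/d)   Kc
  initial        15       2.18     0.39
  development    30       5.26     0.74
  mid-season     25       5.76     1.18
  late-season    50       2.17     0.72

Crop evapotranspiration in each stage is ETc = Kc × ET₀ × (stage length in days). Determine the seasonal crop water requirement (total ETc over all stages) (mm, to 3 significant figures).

378 mm

initial: 0.39 × 2.18 × 15 = 12.75 mm
development: 0.74 × 5.26 × 30 = 116.77 mm
mid-season: 1.18 × 5.76 × 25 = 169.92 mm
late-season: 0.72 × 2.17 × 50 = 78.12 mm
Seasonal total = 377.56 mm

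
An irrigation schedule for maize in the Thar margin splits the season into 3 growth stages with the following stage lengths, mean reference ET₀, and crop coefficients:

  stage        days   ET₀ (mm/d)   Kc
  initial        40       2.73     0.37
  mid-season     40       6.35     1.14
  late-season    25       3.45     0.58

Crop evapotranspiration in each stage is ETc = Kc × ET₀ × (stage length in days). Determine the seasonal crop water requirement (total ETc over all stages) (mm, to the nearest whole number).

380 mm

initial: 0.37 × 2.73 × 40 = 40.40 mm
mid-season: 1.14 × 6.35 × 40 = 289.56 mm
late-season: 0.58 × 3.45 × 25 = 50.03 mm
Seasonal total = 379.99 mm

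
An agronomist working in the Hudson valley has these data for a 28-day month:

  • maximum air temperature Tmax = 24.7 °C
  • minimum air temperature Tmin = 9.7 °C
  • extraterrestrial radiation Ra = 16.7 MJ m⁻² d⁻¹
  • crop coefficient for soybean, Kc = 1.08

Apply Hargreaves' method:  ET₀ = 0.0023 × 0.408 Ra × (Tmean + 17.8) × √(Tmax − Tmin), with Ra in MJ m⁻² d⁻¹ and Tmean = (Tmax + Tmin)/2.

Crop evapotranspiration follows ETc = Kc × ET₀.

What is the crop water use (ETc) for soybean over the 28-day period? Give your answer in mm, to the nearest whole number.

Tmean = (24.7 + 9.7)/2 = 17.20 °C
0.408 Ra = 0.408 × 16.7 = 6.8136 mm/d equivalent
ET₀ = 0.0023 × 6.8136 × (17.20 + 17.8) × √15.0 = 0.0023 × 6.8136 × 35.00 × 3.8730 = 2.1243 mm/d
ETc = Kc × ET₀ = 1.08 × 2.1243 = 2.2942 mm/d
Over 28 days: 2.2942 × 28 = 64.238 mm

64 mm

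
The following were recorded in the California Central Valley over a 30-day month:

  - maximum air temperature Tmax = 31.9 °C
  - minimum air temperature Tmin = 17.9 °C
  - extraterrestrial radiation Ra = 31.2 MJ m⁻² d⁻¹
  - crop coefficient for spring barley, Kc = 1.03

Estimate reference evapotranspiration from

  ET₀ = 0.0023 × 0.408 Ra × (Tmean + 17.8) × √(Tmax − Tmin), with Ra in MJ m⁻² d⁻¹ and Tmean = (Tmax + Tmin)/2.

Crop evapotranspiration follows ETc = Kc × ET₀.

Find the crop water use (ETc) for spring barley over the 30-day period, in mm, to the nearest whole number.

Tmean = (31.9 + 17.9)/2 = 24.90 °C
0.408 Ra = 0.408 × 31.2 = 12.7296 mm/d equivalent
ET₀ = 0.0023 × 12.7296 × (24.90 + 17.8) × √14.0 = 0.0023 × 12.7296 × 42.70 × 3.7417 = 4.6778 mm/d
ETc = Kc × ET₀ = 1.03 × 4.6778 = 4.8181 mm/d
Over 30 days: 4.8181 × 30 = 144.543 mm

145 mm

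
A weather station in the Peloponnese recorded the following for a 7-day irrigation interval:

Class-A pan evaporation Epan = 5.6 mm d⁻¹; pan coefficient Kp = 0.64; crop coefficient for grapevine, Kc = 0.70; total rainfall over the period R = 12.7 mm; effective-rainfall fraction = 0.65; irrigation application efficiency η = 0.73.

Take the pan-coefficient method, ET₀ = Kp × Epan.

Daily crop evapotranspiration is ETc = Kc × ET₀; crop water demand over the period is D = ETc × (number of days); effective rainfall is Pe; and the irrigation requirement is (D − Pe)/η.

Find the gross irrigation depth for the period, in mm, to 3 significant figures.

12.7 mm

ET₀ = 0.64 × 5.6 = 3.5840 mm/d
ETc = Kc × ET₀ = 0.70 × 3.5840 = 2.5088 mm/d
Crop demand D = ETc × 7 d = 2.5088 × 7 = 17.562 mm
Pe = 0.65 × 12.7 = 8.255 mm
D − Pe = 17.562 − 8.255 = 9.307 mm
Gross irrigation = 9.307 / 0.73 = 12.749 mm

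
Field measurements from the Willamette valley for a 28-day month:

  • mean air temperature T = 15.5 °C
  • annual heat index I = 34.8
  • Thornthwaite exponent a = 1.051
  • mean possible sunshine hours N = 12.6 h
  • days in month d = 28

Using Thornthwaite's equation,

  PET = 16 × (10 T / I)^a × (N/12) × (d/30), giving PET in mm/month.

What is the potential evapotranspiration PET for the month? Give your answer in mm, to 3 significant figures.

75.4 mm

10T/I = 10 × 15.5 / 34.8 = 4.4540
(10T/I)^a = 4.4540^1.051 = 4.8066
Uncorrected PET = 16 × 4.8066 = 76.906 mm
Correction = (N/12)(d/30) = (12.6/12)(28/30) = 0.9800
PET = 76.906 × 0.9800 = 75.368 mm/month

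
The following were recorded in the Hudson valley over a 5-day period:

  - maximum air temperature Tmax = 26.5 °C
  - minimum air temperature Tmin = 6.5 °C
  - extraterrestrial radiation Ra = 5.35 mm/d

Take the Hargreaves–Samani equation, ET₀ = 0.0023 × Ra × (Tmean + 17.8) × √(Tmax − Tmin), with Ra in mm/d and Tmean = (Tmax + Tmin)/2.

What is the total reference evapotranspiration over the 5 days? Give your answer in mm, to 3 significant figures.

Tmean = (26.5 + 6.5)/2 = 16.50 °C
ET₀ = 0.0023 × 5.35 × (16.50 + 17.8) × √20.0 = 0.0023 × 5.35 × 34.30 × 4.4721 = 1.8875 mm/d
Over 5 days: 1.8875 × 5 = 9.438 mm

9.44 mm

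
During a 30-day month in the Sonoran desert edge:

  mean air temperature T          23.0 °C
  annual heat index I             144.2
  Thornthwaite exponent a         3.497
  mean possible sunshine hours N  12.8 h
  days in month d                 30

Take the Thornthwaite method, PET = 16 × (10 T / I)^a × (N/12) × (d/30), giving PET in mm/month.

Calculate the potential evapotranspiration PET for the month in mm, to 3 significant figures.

10T/I = 10 × 23.0 / 144.2 = 1.5950
(10T/I)^a = 1.5950^3.497 = 5.1175
Uncorrected PET = 16 × 5.1175 = 81.880 mm
Correction = (N/12)(d/30) = (12.8/12)(30/30) = 1.0667
PET = 81.880 × 1.0667 = 87.341 mm/month

87.3 mm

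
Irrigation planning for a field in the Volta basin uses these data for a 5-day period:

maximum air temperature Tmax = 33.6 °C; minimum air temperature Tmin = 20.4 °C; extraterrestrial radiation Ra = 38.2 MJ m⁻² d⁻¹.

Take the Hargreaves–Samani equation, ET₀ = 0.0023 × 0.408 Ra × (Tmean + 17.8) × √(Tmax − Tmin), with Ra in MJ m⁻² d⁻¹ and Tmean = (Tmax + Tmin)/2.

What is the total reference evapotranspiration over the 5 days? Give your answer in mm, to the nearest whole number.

Tmean = (33.6 + 20.4)/2 = 27.00 °C
0.408 Ra = 0.408 × 38.2 = 15.5856 mm/d equivalent
ET₀ = 0.0023 × 15.5856 × (27.00 + 17.8) × √13.2 = 0.0023 × 15.5856 × 44.80 × 3.6332 = 5.8347 mm/d
Over 5 days: 5.8347 × 5 = 29.174 mm

29 mm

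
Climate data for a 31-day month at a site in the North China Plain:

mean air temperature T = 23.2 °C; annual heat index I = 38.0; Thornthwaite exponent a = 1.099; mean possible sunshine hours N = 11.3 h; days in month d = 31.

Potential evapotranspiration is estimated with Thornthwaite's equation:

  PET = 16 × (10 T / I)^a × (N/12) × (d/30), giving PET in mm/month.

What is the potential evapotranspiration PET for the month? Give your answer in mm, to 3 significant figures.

10T/I = 10 × 23.2 / 38.0 = 6.1053
(10T/I)^a = 6.1053^1.099 = 7.3028
Uncorrected PET = 16 × 7.3028 = 116.845 mm
Correction = (N/12)(d/30) = (11.3/12)(31/30) = 0.9731
PET = 116.845 × 0.9731 = 113.702 mm/month

114 mm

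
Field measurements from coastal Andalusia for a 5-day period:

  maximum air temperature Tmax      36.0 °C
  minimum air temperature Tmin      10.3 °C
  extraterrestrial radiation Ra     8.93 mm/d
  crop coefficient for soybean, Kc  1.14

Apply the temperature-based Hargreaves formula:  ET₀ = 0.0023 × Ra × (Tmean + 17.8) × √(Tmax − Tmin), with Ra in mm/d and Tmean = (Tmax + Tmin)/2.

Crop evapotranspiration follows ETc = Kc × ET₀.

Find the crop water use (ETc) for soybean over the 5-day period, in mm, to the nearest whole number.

24 mm

Tmean = (36.0 + 10.3)/2 = 23.15 °C
ET₀ = 0.0023 × 8.93 × (23.15 + 17.8) × √25.7 = 0.0023 × 8.93 × 40.95 × 5.0695 = 4.2638 mm/d
ETc = Kc × ET₀ = 1.14 × 4.2638 = 4.8607 mm/d
Over 5 days: 4.8607 × 5 = 24.304 mm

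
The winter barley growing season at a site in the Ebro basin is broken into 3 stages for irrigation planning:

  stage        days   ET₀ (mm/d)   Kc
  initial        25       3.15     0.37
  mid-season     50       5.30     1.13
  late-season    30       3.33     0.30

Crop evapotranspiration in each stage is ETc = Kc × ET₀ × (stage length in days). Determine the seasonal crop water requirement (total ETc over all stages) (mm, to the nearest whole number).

359 mm

initial: 0.37 × 3.15 × 25 = 29.14 mm
mid-season: 1.13 × 5.30 × 50 = 299.45 mm
late-season: 0.30 × 3.33 × 30 = 29.97 mm
Seasonal total = 358.56 mm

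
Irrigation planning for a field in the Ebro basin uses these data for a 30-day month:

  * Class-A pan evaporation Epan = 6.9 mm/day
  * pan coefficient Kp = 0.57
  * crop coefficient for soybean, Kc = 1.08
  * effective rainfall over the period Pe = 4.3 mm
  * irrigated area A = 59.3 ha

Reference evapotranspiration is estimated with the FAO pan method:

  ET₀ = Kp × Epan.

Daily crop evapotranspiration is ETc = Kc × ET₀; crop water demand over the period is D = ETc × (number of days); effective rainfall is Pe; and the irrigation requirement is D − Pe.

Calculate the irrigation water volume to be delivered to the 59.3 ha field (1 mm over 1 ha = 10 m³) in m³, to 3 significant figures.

73000 m³

ET₀ = 0.57 × 6.9 = 3.9330 mm/d
ETc = Kc × ET₀ = 1.08 × 3.9330 = 4.2476 mm/d
Crop demand D = ETc × 30 d = 4.2476 × 30 = 127.428 mm
D − Pe = 127.428 − 4.3 = 123.128 mm
Volume = 123.128 mm × 59.3 ha × 10 = 73014.9 m³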